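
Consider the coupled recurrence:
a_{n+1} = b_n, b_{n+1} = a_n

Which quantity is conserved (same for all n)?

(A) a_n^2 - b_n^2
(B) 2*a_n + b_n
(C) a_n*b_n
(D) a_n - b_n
C

Replace a_n by a_{n+1} = b_n and b_n by b_{n+1} = a_n in each option and simplify:
(A) a_n^2 - b_n^2  ->  (b_n)^2 - (a_n)^2 = -a_n^2 + b_n^2   [not conserved]
(B) 2*a_n + b_n  ->  2*(b_n) + (a_n) = a_n + 2*b_n   [not conserved]
(C) a_n*b_n  ->  (b_n)*(a_n) = a_n*b_n   [conserved]
(D) a_n - b_n  ->  (b_n) - (a_n) = -a_n + b_n   [not conserved]

Only (C) a_n*b_n returns to itself after one step, so it is the conserved quantity.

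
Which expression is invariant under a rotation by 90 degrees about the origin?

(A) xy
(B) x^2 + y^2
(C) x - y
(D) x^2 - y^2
B

A rotation by 90 degrees sends (x, y) to (-y, x).
Substitute the transformed coordinates into each option and compare with the original:
(A) xy  ->  (-y)(x) = -xy   [differs from xy: not invariant]
(B) x^2 + y^2  ->  (-y)^2 + (x)^2 = x^2 + y^2   [equals x^2 + y^2: invariant]
(C) x - y  ->  (-y) - (x) = -x - y   [differs from x - y: not invariant]
(D) x^2 - y^2  ->  (-y)^2 - (x)^2 = -x^2 + y^2   [differs from x^2 - y^2: not invariant]

Only option (B), x^2 + y^2, is unchanged by the transformation.
Geometrically, x^2 + y^2 is the squared distance from the origin, which every rotation about the origin preserves.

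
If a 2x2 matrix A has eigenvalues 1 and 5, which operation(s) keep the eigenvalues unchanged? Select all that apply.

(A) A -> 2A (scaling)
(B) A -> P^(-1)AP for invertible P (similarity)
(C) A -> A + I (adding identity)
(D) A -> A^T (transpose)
B and D

Eigenvalues are preserved by:
1. Similarity transformations: A -> P^(-1)AP (same characteristic polynomial)
2. Transpose: A^T has the same eigenvalues as A

Eigenvalues are NOT preserved by:
- Adding identity: eigenvalues become 1+1, 5+1
- Scaling: eigenvalues become 2, 10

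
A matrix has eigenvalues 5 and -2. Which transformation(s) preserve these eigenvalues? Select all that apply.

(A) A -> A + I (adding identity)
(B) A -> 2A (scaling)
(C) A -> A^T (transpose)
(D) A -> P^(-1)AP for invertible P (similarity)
C and D

Eigenvalues are preserved by:
1. Similarity transformations: A -> P^(-1)AP (same characteristic polynomial)
2. Transpose: A^T has the same eigenvalues as A

Eigenvalues are NOT preserved by:
- Adding identity: eigenvalues become 5+1, -2+1
- Scaling: eigenvalues become 10, -4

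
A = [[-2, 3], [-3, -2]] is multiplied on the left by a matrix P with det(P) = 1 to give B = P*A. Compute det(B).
13

By the multiplicative property of determinants, det(B) = det(P*A) = det(P) * det(A) = det(A),
so the determinant is invariant under multiplication by any determinant-1 matrix; we just need det(A).

det(A) = (-2)(-2) - (3)(-3) = 4 - (-9) = 13

Therefore det(B) = 1 * 13 = 13.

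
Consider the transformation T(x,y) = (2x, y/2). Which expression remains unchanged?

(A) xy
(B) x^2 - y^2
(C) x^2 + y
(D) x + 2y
A

An expression E(x,y) is invariant under T if E(T(x,y)) = E(x,y). Here T(x,y) = (2x, y/2).
Substitute the transformed coordinates into each option and compare with the original:
(A) xy  ->  (2x)(y/2) = xy   [equals xy: invariant]
(B) x^2 - y^2  ->  (2x)^2 - (y/2)^2 = 4x^2 - y^2/4   [differs from x^2 - y^2: not invariant]
(C) x^2 + y  ->  (2x)^2 + (y/2) = 4x^2 + y/2   [differs from x^2 + y: not invariant]
(D) x + 2y  ->  (2x) + 2(y/2) = 2x + y   [differs from x + 2y: not invariant]

Only option (A), xy, is unchanged by the transformation.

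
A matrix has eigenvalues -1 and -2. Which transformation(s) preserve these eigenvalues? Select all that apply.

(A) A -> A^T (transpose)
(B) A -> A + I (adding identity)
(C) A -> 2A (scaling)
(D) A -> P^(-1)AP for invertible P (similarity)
A and D

Eigenvalues are preserved by:
1. Similarity transformations: A -> P^(-1)AP (same characteristic polynomial)
2. Transpose: A^T has the same eigenvalues as A

Eigenvalues are NOT preserved by:
- Adding identity: eigenvalues become -1+1, -2+1
- Scaling: eigenvalues become -2, -4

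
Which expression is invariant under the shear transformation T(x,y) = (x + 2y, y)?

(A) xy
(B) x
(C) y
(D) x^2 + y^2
C

Under the shear T(x,y) = (x + 2y, y):
Substitute the transformed coordinates into each option and compare with the original:
(A) xy  ->  (x + 2y)(y) = xy + 2y^2   [differs from xy: not invariant]
(B) x  ->  (x + 2y) = x + 2y   [differs from x: not invariant]
(C) y  ->  (y) = y   [equals y: invariant]
(D) x^2 + y^2  ->  (x + 2y)^2 + (y)^2 = x^2 + 4xy + 5y^2   [differs from x^2 + y^2: not invariant]

Only option (C), y, is unchanged by the transformation.
A horizontal shear moves points parallel to the x-axis, so the y-coordinate (and any function of y alone) is unchanged.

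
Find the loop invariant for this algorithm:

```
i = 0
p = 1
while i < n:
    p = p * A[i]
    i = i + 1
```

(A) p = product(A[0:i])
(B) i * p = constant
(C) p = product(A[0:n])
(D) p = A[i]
A

A loop invariant must hold before the first iteration and be re-established by every execution of the body.

(A) p = product(A[0:i]): Initially i = 0 and p = 1 = product of the empty slice A[0:0]. If p = product(A[0:i]) holds at the top of an iteration, the body sets p to product(A[0:i]) * A[i] = product(A[0:i+1]) and then i to i+1, so the property is restored. At exit i = n, giving p = product(A[0:n]).

The other options fail:
(B) i * p = constant: initially i * p = 0, but after one iteration it is 1 * A[0], which is nonzero in general.
(C) p = product(A[0:n]): false before the loop (p = 1, not the full product) -- it only becomes true at exit.
(D) p = A[i]: after the first iteration p = A[0] but i = 1; in general p is a product of several elements, not a single one.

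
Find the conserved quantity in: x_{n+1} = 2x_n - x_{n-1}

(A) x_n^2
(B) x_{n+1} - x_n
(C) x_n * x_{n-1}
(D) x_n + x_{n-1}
B

For the recurrence x_{n+1} = 2x_n - x_{n-1}:

If x_{n+1} = 2x_n - x_{n-1}, then:
x_{n+1} - x_n = x_n - x_{n-1}
The first difference is constant throughout the sequence.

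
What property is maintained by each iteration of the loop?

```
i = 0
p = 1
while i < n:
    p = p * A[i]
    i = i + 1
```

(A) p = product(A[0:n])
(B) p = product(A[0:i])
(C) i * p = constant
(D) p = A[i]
B

A loop invariant must hold before the first iteration and be re-established by every execution of the body.

(B) p = product(A[0:i]): Initially i = 0 and p = 1 = product of the empty slice A[0:0]. If p = product(A[0:i]) holds at the top of an iteration, the body sets p to product(A[0:i]) * A[i] = product(A[0:i+1]) and then i to i+1, so the property is restored. At exit i = n, giving p = product(A[0:n]).

The other options fail:
(A) p = product(A[0:n]): false before the loop (p = 1, not the full product) -- it only becomes true at exit.
(C) i * p = constant: initially i * p = 0, but after one iteration it is 1 * A[0], which is nonzero in general.
(D) p = A[i]: after the first iteration p = A[0] but i = 1; in general p is a product of several elements, not a single one.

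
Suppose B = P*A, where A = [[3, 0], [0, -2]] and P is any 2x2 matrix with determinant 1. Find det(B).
-6

By the multiplicative property of determinants, det(B) = det(P*A) = det(P) * det(A) = det(A),
so the determinant is invariant under multiplication by any determinant-1 matrix; we just need det(A).

det(A) = (3)(-2) - (0)(0) = -6 - 0 = -6

Therefore det(B) = 1 * (-6) = -6.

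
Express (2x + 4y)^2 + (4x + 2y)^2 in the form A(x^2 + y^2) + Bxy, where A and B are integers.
20(x^2 + y^2) + 32xy

Expanding: (2x + 4y)^2 = 4x^2 + 16xy + 16y^2
(4x + 2y)^2 = 16x^2 + 16xy + 4y^2
Sum = (4+16)(x^2+y^2) + 32xy = 20(x^2 + y^2) + 32xy
This is symmetric in x and y.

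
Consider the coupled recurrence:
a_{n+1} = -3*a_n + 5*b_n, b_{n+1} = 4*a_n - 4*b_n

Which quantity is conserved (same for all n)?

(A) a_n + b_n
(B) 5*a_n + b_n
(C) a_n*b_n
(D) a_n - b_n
A

Replace a_n by a_{n+1} = -3*a_n + 5*b_n and b_n by b_{n+1} = 4*a_n - 4*b_n in each option and simplify:
(A) a_n + b_n  ->  (-3*a_n + 5*b_n) + (4*a_n - 4*b_n) = a_n + b_n   [conserved]
(B) 5*a_n + b_n  ->  5*(-3*a_n + 5*b_n) + (4*a_n - 4*b_n) = -11*a_n + 21*b_n   [not conserved]
(C) a_n*b_n  ->  (-3*a_n + 5*b_n)*(4*a_n - 4*b_n) = -12*a_n^2 + 32*a_n*b_n - 20*b_n^2   [not conserved]
(D) a_n - b_n  ->  (-3*a_n + 5*b_n) - (4*a_n - 4*b_n) = -7*a_n + 9*b_n   [not conserved]

Only (A) a_n + b_n returns to itself after one step, so it is the conserved quantity.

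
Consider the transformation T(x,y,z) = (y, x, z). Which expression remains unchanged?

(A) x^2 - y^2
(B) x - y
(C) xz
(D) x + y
D

Apply T(x,y,z) = (y, x, z) to each option, i.e. replace (x, y, z) by the transformed coordinates.
Substitute the transformed coordinates into each option and compare with the original:
(A) x^2 - y^2  ->  (y)^2 - (x)^2 = -x^2 + y^2   [differs from x^2 - y^2: not invariant]
(B) x - y  ->  (y) - (x) = -x + y   [differs from x - y: not invariant]
(C) xz  ->  (y)(z) = yz   [differs from xz: not invariant]
(D) x + y  ->  (y) + (x) = x + y   [equals x + y: invariant]

Only option (D), x + y, is unchanged by the transformation.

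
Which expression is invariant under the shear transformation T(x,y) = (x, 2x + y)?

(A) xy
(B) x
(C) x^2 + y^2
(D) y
B

Under the shear T(x,y) = (x, 2x + y):
Substitute the transformed coordinates into each option and compare with the original:
(A) xy  ->  (x)(2x + y) = 2x^2 + xy   [differs from xy: not invariant]
(B) x  ->  (x) = x   [equals x: invariant]
(C) x^2 + y^2  ->  (x)^2 + (2x + y)^2 = 5x^2 + 4xy + y^2   [differs from x^2 + y^2: not invariant]
(D) y  ->  (2x + y) = 2x + y   [differs from y: not invariant]

Only option (B), x, is unchanged by the transformation.
A vertical shear moves points parallel to the y-axis, so the x-coordinate (and any function of x alone) is unchanged.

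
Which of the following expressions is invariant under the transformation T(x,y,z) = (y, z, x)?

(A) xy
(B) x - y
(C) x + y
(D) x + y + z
D

Apply T(x,y,z) = (y, z, x) to each option, i.e. replace (x, y, z) by the transformed coordinates.
Substitute the transformed coordinates into each option and compare with the original:
(A) xy  ->  (y)(z) = yz   [differs from xy: not invariant]
(B) x - y  ->  (y) - (z) = y - z   [differs from x - y: not invariant]
(C) x + y  ->  (y) + (z) = y + z   [differs from x + y: not invariant]
(D) x + y + z  ->  (y) + (z) + (x) = x + y + z   [equals x + y + z: invariant]

Only option (D), x + y + z, is unchanged by the transformation.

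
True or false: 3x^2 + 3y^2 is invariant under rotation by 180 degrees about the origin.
True

Applying rotation by 180 degrees: x' = x*cos(180 degrees) - y*sin(180 degrees) = -x, y' = x*sin(180 degrees) + y*cos(180 degrees) = -y

Substituting into 3x^2 + 3y^2:
3(-x)^2 + 3(-y)^2
= 3x^2 + 3y^2

This equals the original expression 3x^2 + 3y^2, so it IS invariant.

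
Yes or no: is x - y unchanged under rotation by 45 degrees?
No

Applying rotation by 45 degrees: x' = x*cos(45 degrees) - y*sin(45 degrees) = sqrt(2)x/2 - sqrt(2)y/2, y' = x*sin(45 degrees) + y*cos(45 degrees) = sqrt(2)x/2 + sqrt(2)y/2

Substituting into x - y:
(sqrt(2)x/2 - sqrt(2)y/2) - (sqrt(2)x/2 + sqrt(2)y/2)
= -sqrt(2)y

This differs from the original expression x - y, so it is NOT invariant.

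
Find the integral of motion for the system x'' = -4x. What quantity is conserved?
E = (x')^2 + 4x^2

Multiply the equation by x':
x' * x'' = -4x * x'
The left side is d/dt[(x')^2/2] and the right side is d/dt[-4x^2/2], so
d/dt[(x')^2/2 + 4x^2/2] = 0, i.e. (x')^2/2 + 4x^2/2 = constant.
Multiplying by 2, the integral of motion is E = (x')^2 + 4x^2.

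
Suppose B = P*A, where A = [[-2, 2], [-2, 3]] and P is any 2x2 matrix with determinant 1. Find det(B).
-2

By the multiplicative property of determinants, det(B) = det(P*A) = det(P) * det(A) = det(A),
so the determinant is invariant under multiplication by any determinant-1 matrix; we just need det(A).

det(A) = (-2)(3) - (2)(-2) = -6 - (-4) = -2

Therefore det(B) = 1 * (-2) = -2.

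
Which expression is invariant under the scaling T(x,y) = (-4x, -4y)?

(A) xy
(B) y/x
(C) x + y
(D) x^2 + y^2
B

Under the uniform scaling T(x,y) = (-4x, -4y):
Substitute the transformed coordinates into each option and compare with the original:
(A) xy  ->  (-4x)(-4y) = 16xy   [differs from xy: not invariant]
(B) y/x  ->  (-4y)/(-4x) = y/x   [equals y/x: invariant]
(C) x + y  ->  (-4x) + (-4y) = -4x - 4y   [differs from x + y: not invariant]
(D) x^2 + y^2  ->  (-4x)^2 + (-4y)^2 = 16x^2 + 16y^2   [differs from x^2 + y^2: not invariant]

Only option (B), y/x, is unchanged by the transformation.
The common factor -4 cancels in a ratio of coordinates, while sums, products and sums of squares pick up factors of -4 or 16.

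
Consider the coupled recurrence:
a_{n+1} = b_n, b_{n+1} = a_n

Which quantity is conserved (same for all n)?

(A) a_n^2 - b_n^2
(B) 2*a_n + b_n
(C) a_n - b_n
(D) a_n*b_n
D

Replace a_n by a_{n+1} = b_n and b_n by b_{n+1} = a_n in each option and simplify:
(A) a_n^2 - b_n^2  ->  (b_n)^2 - (a_n)^2 = -a_n^2 + b_n^2   [not conserved]
(B) 2*a_n + b_n  ->  2*(b_n) + (a_n) = a_n + 2*b_n   [not conserved]
(C) a_n - b_n  ->  (b_n) - (a_n) = -a_n + b_n   [not conserved]
(D) a_n*b_n  ->  (b_n)*(a_n) = a_n*b_n   [conserved]

Only (D) a_n*b_n returns to itself after one step, so it is the conserved quantity.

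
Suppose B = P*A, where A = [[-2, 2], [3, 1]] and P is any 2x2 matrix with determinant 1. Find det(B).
-8

By the multiplicative property of determinants, det(B) = det(P*A) = det(P) * det(A) = det(A),
so the determinant is invariant under multiplication by any determinant-1 matrix; we just need det(A).

det(A) = (-2)(1) - (2)(3) = -2 - 6 = -8

Therefore det(B) = 1 * (-8) = -8.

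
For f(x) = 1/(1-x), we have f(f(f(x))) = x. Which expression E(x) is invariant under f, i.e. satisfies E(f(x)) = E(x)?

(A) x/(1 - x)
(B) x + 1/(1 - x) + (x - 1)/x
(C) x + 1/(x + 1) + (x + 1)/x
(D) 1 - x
B

Replace x by f(x) = 1/(1 - x) in each option and simplify. As a quick numerical cross-check, also compare E(5) with E(f(5)) = E(-1/4).

(A) x/(1 - x)  ->  (1/(1 - x))/(1 - (1/(1 - x))) = -1/x; check: E(5) = -5/4 but E(-1/4) = -1/5.   [not invariant]
(B) x + 1/(1 - x) + (x - 1)/x  ->  (1/(1 - x)) + 1/(1 - (1/(1 - x))) + ((1/(1 - x)) - 1)/(1/(1 - x)), which simplifies back to x + 1/(1 - x) + (x - 1)/x; check: E(5) = 111/20, E(-1/4) = 111/20.   [invariant]
(C) x + 1/(x + 1) + (x + 1)/x  ->  (1/(1 - x)) + 1/((1/(1 - x)) + 1) + ((1/(1 - x)) + 1)/(1/(1 - x)) = (-x^3 + 6x^2 - 11x + 7)/(x^2 - 3x + 2); check: E(5) = 191/30 but E(-1/4) = -23/12.   [not invariant]
(D) 1 - x  ->  1 - (1/(1 - x)) = x/(x - 1); check: E(5) = -4 but E(-1/4) = 5/4.   [not invariant]

Only (B) is unchanged. Indeed f(f(x)) = 1/(1 - 1/(1-x)) = (1-x)/(-x) = (x-1)/x, so E(x) = x + f(x) + f(f(x)) is the sum over the whole 3-cycle; applying f just permutes the three terms cyclically (x -> f(x) -> f(f(x)) -> x), leaving the sum unchanged.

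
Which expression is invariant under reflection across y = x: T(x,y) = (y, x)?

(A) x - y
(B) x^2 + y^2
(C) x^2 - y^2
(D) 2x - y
B

The map is reflection across y = x: T(x,y) = (y, x).
Substitute the transformed coordinates into each option and compare with the original:
(A) x - y  ->  (y) - (x) = -x + y   [differs from x - y: not invariant]
(B) x^2 + y^2  ->  (y)^2 + (x)^2 = x^2 + y^2   [equals x^2 + y^2: invariant]
(C) x^2 - y^2  ->  (y)^2 - (x)^2 = -x^2 + y^2   [differs from x^2 - y^2: not invariant]
(D) 2x - y  ->  2(y) - (x) = -x + 2y   [differs from 2x - y: not invariant]

Only option (B), x^2 + y^2, is unchanged by the transformation.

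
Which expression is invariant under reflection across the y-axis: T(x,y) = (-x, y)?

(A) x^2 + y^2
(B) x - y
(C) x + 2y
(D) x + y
A

The map is reflection across the y-axis: T(x,y) = (-x, y).
Substitute the transformed coordinates into each option and compare with the original:
(A) x^2 + y^2  ->  (-x)^2 + (y)^2 = x^2 + y^2   [equals x^2 + y^2: invariant]
(B) x - y  ->  (-x) - (y) = -x - y   [differs from x - y: not invariant]
(C) x + 2y  ->  (-x) + 2(y) = -x + 2y   [differs from x + 2y: not invariant]
(D) x + y  ->  (-x) + (y) = -x + y   [differs from x + y: not invariant]

Only option (A), x^2 + y^2, is unchanged by the transformation.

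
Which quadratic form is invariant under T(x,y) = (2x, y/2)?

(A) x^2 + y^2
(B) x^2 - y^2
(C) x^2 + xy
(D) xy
D

T multiplies x by 2 and divides y by 2.
Substitute the transformed coordinates into each option and compare with the original:
(A) x^2 + y^2  ->  (2x)^2 + (y/2)^2 = 4x^2 + y^2/4   [differs from x^2 + y^2: not invariant]
(B) x^2 - y^2  ->  (2x)^2 - (y/2)^2 = 4x^2 - y^2/4   [differs from x^2 - y^2: not invariant]
(C) x^2 + xy  ->  (2x)^2 + (2x)(y/2) = 4x^2 + xy   [differs from x^2 + xy: not invariant]
(D) xy  ->  (2x)(y/2) = xy   [equals xy: invariant]

Only option (D), xy, is unchanged by the transformation.
The factors 2 and 1/2 cancel only in the pure product xy.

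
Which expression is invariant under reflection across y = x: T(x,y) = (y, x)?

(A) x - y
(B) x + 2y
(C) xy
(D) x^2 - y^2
C

The map is reflection across y = x: T(x,y) = (y, x).
Substitute the transformed coordinates into each option and compare with the original:
(A) x - y  ->  (y) - (x) = -x + y   [differs from x - y: not invariant]
(B) x + 2y  ->  (y) + 2(x) = 2x + y   [differs from x + 2y: not invariant]
(C) xy  ->  (y)(x) = xy   [equals xy: invariant]
(D) x^2 - y^2  ->  (y)^2 - (x)^2 = -x^2 + y^2   [differs from x^2 - y^2: not invariant]

Only option (C), xy, is unchanged by the transformation.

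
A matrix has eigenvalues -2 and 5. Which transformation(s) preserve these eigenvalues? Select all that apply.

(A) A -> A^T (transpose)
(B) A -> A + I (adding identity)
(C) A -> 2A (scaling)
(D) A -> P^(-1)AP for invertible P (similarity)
A and D

Eigenvalues are preserved by:
1. Similarity transformations: A -> P^(-1)AP (same characteristic polynomial)
2. Transpose: A^T has the same eigenvalues as A

Eigenvalues are NOT preserved by:
- Adding identity: eigenvalues become -2+1, 5+1
- Scaling: eigenvalues become -4, 10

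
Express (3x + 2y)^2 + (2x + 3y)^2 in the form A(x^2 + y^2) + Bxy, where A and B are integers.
13(x^2 + y^2) + 24xy

Expanding: (3x + 2y)^2 = 9x^2 + 12xy + 4y^2
(2x + 3y)^2 = 4x^2 + 12xy + 9y^2
Sum = (9+4)(x^2+y^2) + 24xy = 13(x^2 + y^2) + 24xy
This is symmetric in x and y.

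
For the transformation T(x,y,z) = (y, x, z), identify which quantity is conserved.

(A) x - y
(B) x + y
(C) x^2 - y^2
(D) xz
B

Apply T(x,y,z) = (y, x, z) to each option, i.e. replace (x, y, z) by the transformed coordinates.
Substitute the transformed coordinates into each option and compare with the original:
(A) x - y  ->  (y) - (x) = -x + y   [differs from x - y: not invariant]
(B) x + y  ->  (y) + (x) = x + y   [equals x + y: invariant]
(C) x^2 - y^2  ->  (y)^2 - (x)^2 = -x^2 + y^2   [differs from x^2 - y^2: not invariant]
(D) xz  ->  (y)(z) = yz   [differs from xz: not invariant]

Only option (B), x + y, is unchanged by the transformation.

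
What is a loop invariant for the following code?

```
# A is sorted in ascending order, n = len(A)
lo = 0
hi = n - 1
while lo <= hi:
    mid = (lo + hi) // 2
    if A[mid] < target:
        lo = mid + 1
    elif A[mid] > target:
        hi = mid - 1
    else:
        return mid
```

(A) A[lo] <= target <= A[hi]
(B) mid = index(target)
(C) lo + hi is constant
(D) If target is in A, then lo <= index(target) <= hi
D

A loop invariant must hold before the first iteration and be re-established by every execution of the body.

(D) If target is in A, then lo <= index(target) <= hi: Before the loop [lo, hi] = [0, n-1] covers every index. When A[mid] < target, sortedness puts target strictly to the right of mid, so setting lo = mid + 1 keeps index(target) in [lo, hi]; symmetrically for hi = mid - 1. Hence 'if target is in A then lo <= index(target) <= hi' holds after every iteration, and when lo > hi it proves target is absent.

The other options fail:
(A) A[lo] <= target <= A[hi]: fails when target is not in A (e.g. target < A[0] already violates it before the loop), so it is not maintained in general.
(B) mid = index(target): mid is just the current probe; it equals index(target) only on the iteration that returns.
(C) lo + hi is constant: each iteration moves exactly one of lo, hi, so lo + hi changes (e.g. 0 + (n-1) becomes (mid+1) + (n-1)).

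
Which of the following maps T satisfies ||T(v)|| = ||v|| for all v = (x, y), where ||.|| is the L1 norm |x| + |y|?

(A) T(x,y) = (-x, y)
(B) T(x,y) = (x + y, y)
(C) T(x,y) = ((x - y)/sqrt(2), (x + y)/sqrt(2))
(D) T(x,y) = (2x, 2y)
A

A transformation preserves a norm if ||T(v)|| = ||v|| for every v; a single vector where the norm changes rules an option out.

(A) T(x,y) = (-x, y): preserves the norm -- it only permutes the coordinates and/or flips signs, which leaves |x| + |y| unchanged.
(B) T(x,y) = (x + y, y): v = (0, 1) has norm |0| + |1| = 1, but T(v) = (1, 1) has norm 2 -- not preserved.
(C) T(x,y) = ((x - y)/sqrt(2), (x + y)/sqrt(2)): v = (1, 0) has norm |1| + |0| = 1, but T(v) = (sqrt(2)/2, sqrt(2)/2) has norm sqrt(2) -- not preserved.
(D) T(x,y) = (2x, 2y): v = (1, 0) has norm |1| + |0| = 1, but T(v) = (2, 0) has norm 2 -- not preserved.

Therefore the answer is (A).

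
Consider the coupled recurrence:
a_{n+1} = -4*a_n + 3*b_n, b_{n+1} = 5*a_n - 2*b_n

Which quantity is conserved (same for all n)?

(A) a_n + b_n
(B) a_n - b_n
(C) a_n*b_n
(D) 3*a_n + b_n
A

Replace a_n by a_{n+1} = -4*a_n + 3*b_n and b_n by b_{n+1} = 5*a_n - 2*b_n in each option and simplify:
(A) a_n + b_n  ->  (-4*a_n + 3*b_n) + (5*a_n - 2*b_n) = a_n + b_n   [conserved]
(B) a_n - b_n  ->  (-4*a_n + 3*b_n) - (5*a_n - 2*b_n) = -9*a_n + 5*b_n   [not conserved]
(C) a_n*b_n  ->  (-4*a_n + 3*b_n)*(5*a_n - 2*b_n) = -20*a_n^2 + 23*a_n*b_n - 6*b_n^2   [not conserved]
(D) 3*a_n + b_n  ->  3*(-4*a_n + 3*b_n) + (5*a_n - 2*b_n) = -7*a_n + 7*b_n   [not conserved]

Only (A) a_n + b_n returns to itself after one step, so it is the conserved quantity.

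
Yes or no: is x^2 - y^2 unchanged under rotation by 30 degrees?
No

Applying rotation by 30 degrees: x' = x*cos(30 degrees) - y*sin(30 degrees) = sqrt(3)x/2 - y/2, y' = x*sin(30 degrees) + y*cos(30 degrees) = x/2 + sqrt(3)y/2

Substituting into x^2 - y^2:
(sqrt(3)x/2 - y/2)^2 - (x/2 + sqrt(3)y/2)^2
= x^2/2 - sqrt(3)xy - y^2/2

This differs from the original expression x^2 - y^2, so it is NOT invariant.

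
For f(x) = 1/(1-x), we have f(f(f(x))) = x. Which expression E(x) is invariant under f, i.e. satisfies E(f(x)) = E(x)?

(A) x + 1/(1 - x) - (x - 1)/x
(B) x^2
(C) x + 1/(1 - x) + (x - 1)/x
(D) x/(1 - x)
C

Replace x by f(x) = 1/(1 - x) in each option and simplify. As a quick numerical cross-check, also compare E(4) with E(f(4)) = E(-1/3).

(A) x + 1/(1 - x) - (x - 1)/x  ->  (1/(1 - x)) + 1/(1 - (1/(1 - x))) - ((1/(1 - x)) - 1)/(1/(1 - x)) = (x^2(1 - x) - x + (x - 1)^2)/(x(x - 1)); check: E(4) = 35/12 but E(-1/3) = -43/12.   [not invariant]
(B) x^2  ->  (1/(1 - x))^2 = (x - 1)^(-2); check: E(4) = 16 but E(-1/3) = 1/9.   [not invariant]
(C) x + 1/(1 - x) + (x - 1)/x  ->  (1/(1 - x)) + 1/(1 - (1/(1 - x))) + ((1/(1 - x)) - 1)/(1/(1 - x)), which simplifies back to x + 1/(1 - x) + (x - 1)/x; check: E(4) = 53/12, E(-1/3) = 53/12.   [invariant]
(D) x/(1 - x)  ->  (1/(1 - x))/(1 - (1/(1 - x))) = -1/x; check: E(4) = -4/3 but E(-1/3) = -1/4.   [not invariant]

Only (C) is unchanged. Indeed f(f(x)) = 1/(1 - 1/(1-x)) = (1-x)/(-x) = (x-1)/x, so E(x) = x + f(x) + f(f(x)) is the sum over the whole 3-cycle; applying f just permutes the three terms cyclically (x -> f(x) -> f(f(x)) -> x), leaving the sum unchanged.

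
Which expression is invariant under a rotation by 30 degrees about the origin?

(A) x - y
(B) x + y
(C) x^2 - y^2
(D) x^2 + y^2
D

A rotation by 30 degrees sends (x, y) to (sqrt(3)x/2 - y/2, x/2 + sqrt(3)y/2).
Substitute the transformed coordinates into each option and compare with the original:
(A) x - y  ->  (sqrt(3)x/2 - y/2) - (x/2 + sqrt(3)y/2) = -x/2 + sqrt(3)x/2 - sqrt(3)y/2 - y/2   [differs from x - y: not invariant]
(B) x + y  ->  (sqrt(3)x/2 - y/2) + (x/2 + sqrt(3)y/2) = x/2 + sqrt(3)x/2 - y/2 + sqrt(3)y/2   [differs from x + y: not invariant]
(C) x^2 - y^2  ->  (sqrt(3)x/2 - y/2)^2 - (x/2 + sqrt(3)y/2)^2 = x^2/2 - sqrt(3)xy - y^2/2   [differs from x^2 - y^2: not invariant]
(D) x^2 + y^2  ->  (sqrt(3)x/2 - y/2)^2 + (x/2 + sqrt(3)y/2)^2 = x^2 + y^2   [equals x^2 + y^2: invariant]

Only option (D), x^2 + y^2, is unchanged by the transformation.
Geometrically, x^2 + y^2 is the squared distance from the origin, which every rotation about the origin preserves.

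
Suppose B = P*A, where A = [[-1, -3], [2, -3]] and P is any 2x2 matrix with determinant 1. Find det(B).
9

By the multiplicative property of determinants, det(B) = det(P*A) = det(P) * det(A) = det(A),
so the determinant is invariant under multiplication by any determinant-1 matrix; we just need det(A).

det(A) = (-1)(-3) - (-3)(2) = 3 - (-6) = 9

Therefore det(B) = 1 * 9 = 9.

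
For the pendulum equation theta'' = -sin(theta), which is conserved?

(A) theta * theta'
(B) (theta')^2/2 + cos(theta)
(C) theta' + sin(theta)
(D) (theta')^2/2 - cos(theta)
D

A first integral I satisfies dI/dt = 0 along every solution. Differentiate each option and use the equation of motion:
(A) d/dt[theta * theta'] = (theta')^2 + theta theta'' = (theta')^2 - theta sin(theta), not identically 0
(B) d/dt[(theta')^2/2 + cos(theta)] = theta' theta'' - sin(theta) theta' = -2 theta' sin(theta), not identically 0
(C) d/dt[theta' + sin(theta)] = theta'' + cos(theta) theta' = -sin(theta) + theta' cos(theta), not identically 0
(D) d/dt[(theta')^2/2 - cos(theta)] = theta' theta'' + sin(theta) theta' = theta'(-sin(theta)) + theta' sin(theta) = 0

Only (D) has zero time-derivative. This is the total energy: kinetic (theta')^2/2 plus potential -cos(theta).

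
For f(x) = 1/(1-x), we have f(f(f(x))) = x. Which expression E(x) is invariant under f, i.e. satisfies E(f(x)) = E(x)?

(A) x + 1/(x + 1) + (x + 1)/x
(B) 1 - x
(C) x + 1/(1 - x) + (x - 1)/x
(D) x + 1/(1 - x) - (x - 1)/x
C

Replace x by f(x) = 1/(1 - x) in each option and simplify. As a quick numerical cross-check, also compare E(5) with E(f(5)) = E(-1/4).

(A) x + 1/(x + 1) + (x + 1)/x  ->  (1/(1 - x)) + 1/((1/(1 - x)) + 1) + ((1/(1 - x)) + 1)/(1/(1 - x)) = (-x^3 + 6x^2 - 11x + 7)/(x^2 - 3x + 2); check: E(5) = 191/30 but E(-1/4) = -23/12.   [not invariant]
(B) 1 - x  ->  1 - (1/(1 - x)) = x/(x - 1); check: E(5) = -4 but E(-1/4) = 5/4.   [not invariant]
(C) x + 1/(1 - x) + (x - 1)/x  ->  (1/(1 - x)) + 1/(1 - (1/(1 - x))) + ((1/(1 - x)) - 1)/(1/(1 - x)), which simplifies back to x + 1/(1 - x) + (x - 1)/x; check: E(5) = 111/20, E(-1/4) = 111/20.   [invariant]
(D) x + 1/(1 - x) - (x - 1)/x  ->  (1/(1 - x)) + 1/(1 - (1/(1 - x))) - ((1/(1 - x)) - 1)/(1/(1 - x)) = (x^2(1 - x) - x + (x - 1)^2)/(x(x - 1)); check: E(5) = 79/20 but E(-1/4) = -89/20.   [not invariant]

Only (C) is unchanged. Indeed f(f(x)) = 1/(1 - 1/(1-x)) = (1-x)/(-x) = (x-1)/x, so E(x) = x + f(x) + f(f(x)) is the sum over the whole 3-cycle; applying f just permutes the three terms cyclically (x -> f(x) -> f(f(x)) -> x), leaving the sum unchanged.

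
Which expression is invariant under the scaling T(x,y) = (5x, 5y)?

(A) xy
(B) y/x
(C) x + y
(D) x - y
B

Under the uniform scaling T(x,y) = (5x, 5y):
Substitute the transformed coordinates into each option and compare with the original:
(A) xy  ->  (5x)(5y) = 25xy   [differs from xy: not invariant]
(B) y/x  ->  (5y)/(5x) = y/x   [equals y/x: invariant]
(C) x + y  ->  (5x) + (5y) = 5x + 5y   [differs from x + y: not invariant]
(D) x - y  ->  (5x) - (5y) = 5x - 5y   [differs from x - y: not invariant]

Only option (B), y/x, is unchanged by the transformation.
The common factor 5 cancels in a ratio of coordinates, while sums, products and sums of squares pick up factors of 5 or 25.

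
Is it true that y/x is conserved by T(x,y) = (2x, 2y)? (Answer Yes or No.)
Yes

Substitute T(x,y) = (2x, 2y) into the expression and compare with the original.

Original: y/x
After applying T: (2y)/(2x) = y/x

This is identical to the original y/x, so the expression is invariant.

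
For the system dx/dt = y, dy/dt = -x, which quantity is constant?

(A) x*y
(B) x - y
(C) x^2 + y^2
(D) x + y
C

A first integral I satisfies dI/dt = 0 along every solution. Differentiate each option and use the equation of motion:
(A) d/dt[x*y] = (dx/dt)y + x(dy/dt) = y^2 - x^2, not identically 0
(B) d/dt[x - y] = y - (-x) = x + y, not identically 0
(C) d/dt[x^2 + y^2] = 2x*dx/dt + 2y*dy/dt = 2x*y + 2y*(-x) = 0
(D) d/dt[x + y] = y + (-x) = y - x, not identically 0

Only (C) has zero time-derivative. So x^2 + y^2 (the squared radius; trajectories are circles) is the conserved quantity.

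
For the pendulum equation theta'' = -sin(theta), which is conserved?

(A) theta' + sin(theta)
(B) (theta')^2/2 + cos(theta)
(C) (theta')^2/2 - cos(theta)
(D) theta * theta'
C

A first integral I satisfies dI/dt = 0 along every solution. Differentiate each option and use the equation of motion:
(A) d/dt[theta' + sin(theta)] = theta'' + cos(theta) theta' = -sin(theta) + theta' cos(theta), not identically 0
(B) d/dt[(theta')^2/2 + cos(theta)] = theta' theta'' - sin(theta) theta' = -2 theta' sin(theta), not identically 0
(C) d/dt[(theta')^2/2 - cos(theta)] = theta' theta'' + sin(theta) theta' = theta'(-sin(theta)) + theta' sin(theta) = 0
(D) d/dt[theta * theta'] = (theta')^2 + theta theta'' = (theta')^2 - theta sin(theta), not identically 0

Only (C) has zero time-derivative. This is the total energy: kinetic (theta')^2/2 plus potential -cos(theta).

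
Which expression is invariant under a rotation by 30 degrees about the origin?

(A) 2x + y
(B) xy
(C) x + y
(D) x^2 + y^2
D

A rotation by 30 degrees sends (x, y) to (sqrt(3)x/2 - y/2, x/2 + sqrt(3)y/2).
Substitute the transformed coordinates into each option and compare with the original:
(A) 2x + y  ->  2(sqrt(3)x/2 - y/2) + (x/2 + sqrt(3)y/2) = x/2 + sqrt(3)x - y + sqrt(3)y/2   [differs from 2x + y: not invariant]
(B) xy  ->  (sqrt(3)x/2 - y/2)(x/2 + sqrt(3)y/2) = sqrt(3)x^2/4 + xy/2 - sqrt(3)y^2/4   [differs from xy: not invariant]
(C) x + y  ->  (sqrt(3)x/2 - y/2) + (x/2 + sqrt(3)y/2) = x/2 + sqrt(3)x/2 - y/2 + sqrt(3)y/2   [differs from x + y: not invariant]
(D) x^2 + y^2  ->  (sqrt(3)x/2 - y/2)^2 + (x/2 + sqrt(3)y/2)^2 = x^2 + y^2   [equals x^2 + y^2: invariant]

Only option (D), x^2 + y^2, is unchanged by the transformation.
Geometrically, x^2 + y^2 is the squared distance from the origin, which every rotation about the origin preserves.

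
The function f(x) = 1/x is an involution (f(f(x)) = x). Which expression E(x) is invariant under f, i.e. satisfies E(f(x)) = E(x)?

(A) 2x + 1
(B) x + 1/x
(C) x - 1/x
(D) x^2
B

Replace x by f(x) = 1/x in each option and simplify. As a quick numerical cross-check, also compare E(4) with E(f(4)) = E(1/4).

(A) 2x + 1  ->  2(1/x) + 1 = (x + 2)/x; check: E(4) = 9 but E(1/4) = 3/2.   [not invariant]
(B) x + 1/x  ->  (1/x) + 1/(1/x), which simplifies back to x + 1/x; check: E(4) = 17/4, E(1/4) = 17/4.   [invariant]
(C) x - 1/x  ->  (1/x) - 1/(1/x) = -x + 1/x; check: E(4) = 15/4 but E(1/4) = -15/4.   [not invariant]
(D) x^2  ->  (1/x)^2 = x^(-2); check: E(4) = 16 but E(1/4) = 1/16.   [not invariant]

Only (B) is unchanged. E is symmetric under swapping x with f(x) = 1/x, which is exactly what an involution does.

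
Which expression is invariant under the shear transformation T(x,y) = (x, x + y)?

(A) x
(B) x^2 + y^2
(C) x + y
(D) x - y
A

Under the shear T(x,y) = (x, x + y):
Substitute the transformed coordinates into each option and compare with the original:
(A) x  ->  (x) = x   [equals x: invariant]
(B) x^2 + y^2  ->  (x)^2 + (x + y)^2 = 2x^2 + 2xy + y^2   [differs from x^2 + y^2: not invariant]
(C) x + y  ->  (x) + (x + y) = 2x + y   [differs from x + y: not invariant]
(D) x - y  ->  (x) - (x + y) = -y   [differs from x - y: not invariant]

Only option (A), x, is unchanged by the transformation.
A vertical shear moves points parallel to the y-axis, so the x-coordinate (and any function of x alone) is unchanged.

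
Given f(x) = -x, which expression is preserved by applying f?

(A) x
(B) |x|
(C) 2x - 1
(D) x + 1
B

For f(x) = -x:
Applying f replaces x by -x. Since |-x| = |x|, the absolute value is unchanged by f, whereas x -> -x, 2x - 1 -> -2x - 1 and x + 1 -> -x + 1 all change.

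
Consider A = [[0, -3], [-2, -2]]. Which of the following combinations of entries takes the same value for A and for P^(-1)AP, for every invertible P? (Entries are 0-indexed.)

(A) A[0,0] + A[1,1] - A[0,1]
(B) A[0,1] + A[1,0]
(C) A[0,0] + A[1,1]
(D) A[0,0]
C

A[0,0] + A[1,1] is the trace of A. By the cyclic property of the trace, tr(P^(-1)AP) = tr(APP^(-1)) = tr(A), so it is the same for every matrix similar to A.

The other combinations are not similarity invariants. For example, take P = [[1, 2], [0, 1]] (det P = 1), so P^(-1) = [[1, -2], [0, 1]] and
B = P^(-1)AP = [[4, 9], [-2, -6]].
Evaluating each option on A and on B:
(A) A[0,0] + A[1,1] - A[0,1]: 1 for A, -11 for B -> changes
(B) A[0,1] + A[1,0]: -5 for A, 7 for B -> changes
(C) A[0,0] + A[1,1]: -2 for A, -2 for B -> unchanged
(D) A[0,0]: 0 for A, 4 for B -> changes

Only (C) A[0,0] + A[1,1] = -2 survives (and it does so for every P, not just this one), so it is the invariant.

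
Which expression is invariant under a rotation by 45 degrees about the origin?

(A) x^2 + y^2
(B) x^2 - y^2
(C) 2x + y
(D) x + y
A

A rotation by 45 degrees sends (x, y) to (sqrt(2)x/2 - sqrt(2)y/2, sqrt(2)x/2 + sqrt(2)y/2).
Substitute the transformed coordinates into each option and compare with the original:
(A) x^2 + y^2  ->  (sqrt(2)x/2 - sqrt(2)y/2)^2 + (sqrt(2)x/2 + sqrt(2)y/2)^2 = x^2 + y^2   [equals x^2 + y^2: invariant]
(B) x^2 - y^2  ->  (sqrt(2)x/2 - sqrt(2)y/2)^2 - (sqrt(2)x/2 + sqrt(2)y/2)^2 = -2xy   [differs from x^2 - y^2: not invariant]
(C) 2x + y  ->  2(sqrt(2)x/2 - sqrt(2)y/2) + (sqrt(2)x/2 + sqrt(2)y/2) = 3sqrt(2)x/2 - sqrt(2)y/2   [differs from 2x + y: not invariant]
(D) x + y  ->  (sqrt(2)x/2 - sqrt(2)y/2) + (sqrt(2)x/2 + sqrt(2)y/2) = sqrt(2)x   [differs from x + y: not invariant]

Only option (A), x^2 + y^2, is unchanged by the transformation.
Geometrically, x^2 + y^2 is the squared distance from the origin, which every rotation about the origin preserves.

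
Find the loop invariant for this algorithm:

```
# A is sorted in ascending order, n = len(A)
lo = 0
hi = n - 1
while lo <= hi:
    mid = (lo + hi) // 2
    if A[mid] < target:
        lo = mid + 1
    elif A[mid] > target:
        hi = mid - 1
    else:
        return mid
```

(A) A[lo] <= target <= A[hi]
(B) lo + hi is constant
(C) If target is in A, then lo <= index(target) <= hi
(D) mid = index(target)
C

A loop invariant must hold before the first iteration and be re-established by every execution of the body.

(C) If target is in A, then lo <= index(target) <= hi: Before the loop [lo, hi] = [0, n-1] covers every index. When A[mid] < target, sortedness puts target strictly to the right of mid, so setting lo = mid + 1 keeps index(target) in [lo, hi]; symmetrically for hi = mid - 1. Hence 'if target is in A then lo <= index(target) <= hi' holds after every iteration, and when lo > hi it proves target is absent.

The other options fail:
(A) A[lo] <= target <= A[hi]: fails when target is not in A (e.g. target < A[0] already violates it before the loop), so it is not maintained in general.
(B) lo + hi is constant: each iteration moves exactly one of lo, hi, so lo + hi changes (e.g. 0 + (n-1) becomes (mid+1) + (n-1)).
(D) mid = index(target): mid is just the current probe; it equals index(target) only on the iteration that returns.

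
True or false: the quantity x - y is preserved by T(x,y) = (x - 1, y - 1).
True

Substitute T(x,y) = (x - 1, y - 1) into the expression and compare with the original.

Original: x - y
After applying T: (x - 1) - (y - 1) = x - y

This is identical to the original x - y, so the expression is invariant.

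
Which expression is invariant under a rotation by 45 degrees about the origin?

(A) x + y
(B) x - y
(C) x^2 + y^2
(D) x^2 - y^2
C

A rotation by 45 degrees sends (x, y) to (sqrt(2)x/2 - sqrt(2)y/2, sqrt(2)x/2 + sqrt(2)y/2).
Substitute the transformed coordinates into each option and compare with the original:
(A) x + y  ->  (sqrt(2)x/2 - sqrt(2)y/2) + (sqrt(2)x/2 + sqrt(2)y/2) = sqrt(2)x   [differs from x + y: not invariant]
(B) x - y  ->  (sqrt(2)x/2 - sqrt(2)y/2) - (sqrt(2)x/2 + sqrt(2)y/2) = -sqrt(2)y   [differs from x - y: not invariant]
(C) x^2 + y^2  ->  (sqrt(2)x/2 - sqrt(2)y/2)^2 + (sqrt(2)x/2 + sqrt(2)y/2)^2 = x^2 + y^2   [equals x^2 + y^2: invariant]
(D) x^2 - y^2  ->  (sqrt(2)x/2 - sqrt(2)y/2)^2 - (sqrt(2)x/2 + sqrt(2)y/2)^2 = -2xy   [differs from x^2 - y^2: not invariant]

Only option (C), x^2 + y^2, is unchanged by the transformation.
Geometrically, x^2 + y^2 is the squared distance from the origin, which every rotation about the origin preserves.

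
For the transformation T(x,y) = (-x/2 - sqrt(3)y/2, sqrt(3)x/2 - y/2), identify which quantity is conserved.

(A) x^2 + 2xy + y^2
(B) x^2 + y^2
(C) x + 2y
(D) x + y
B

An expression E(x,y) is invariant under T if E(T(x,y)) = E(x,y). Here T(x,y) = (-x/2 - sqrt(3)y/2, sqrt(3)x/2 - y/2).
Substitute the transformed coordinates into each option and compare with the original:
(A) x^2 + 2xy + y^2  ->  (-x/2 - sqrt(3)y/2)^2 + 2(-x/2 - sqrt(3)y/2)(sqrt(3)x/2 - y/2) + (sqrt(3)x/2 - y/2)^2 = -sqrt(3)x^2/2 + x^2 - xy + sqrt(3)y^2/2 + y^2   [differs from x^2 + 2xy + y^2: not invariant]
(B) x^2 + y^2  ->  (-x/2 - sqrt(3)y/2)^2 + (sqrt(3)x/2 - y/2)^2 = x^2 + y^2   [equals x^2 + y^2: invariant]
(C) x + 2y  ->  (-x/2 - sqrt(3)y/2) + 2(sqrt(3)x/2 - y/2) = -x/2 + sqrt(3)x - y - sqrt(3)y/2   [differs from x + 2y: not invariant]
(D) x + y  ->  (-x/2 - sqrt(3)y/2) + (sqrt(3)x/2 - y/2) = -x/2 + sqrt(3)x/2 - sqrt(3)y/2 - y/2   [differs from x + y: not invariant]

Only option (B), x^2 + y^2, is unchanged by the transformation.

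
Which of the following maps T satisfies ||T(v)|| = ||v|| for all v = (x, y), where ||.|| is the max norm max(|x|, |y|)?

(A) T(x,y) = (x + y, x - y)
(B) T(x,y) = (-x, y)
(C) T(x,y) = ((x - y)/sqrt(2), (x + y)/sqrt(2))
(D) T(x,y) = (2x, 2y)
B

A transformation preserves a norm if ||T(v)|| = ||v|| for every v; a single vector where the norm changes rules an option out.

(A) T(x,y) = (x + y, x - y): v = (1, 1) has norm max(|1|, |1|) = 1, but T(v) = (2, 0) has norm 2 -- not preserved.
(B) T(x,y) = (-x, y): preserves the norm -- it only permutes the coordinates and/or flips signs, which leaves max(|x|, |y|) unchanged.
(C) T(x,y) = ((x - y)/sqrt(2), (x + y)/sqrt(2)): v = (1, 0) has norm max(|1|, |0|) = 1, but T(v) = (sqrt(2)/2, sqrt(2)/2) has norm sqrt(2)/2 -- not preserved.
(D) T(x,y) = (2x, 2y): v = (1, 0) has norm max(|1|, |0|) = 1, but T(v) = (2, 0) has norm 2 -- not preserved.

Therefore the answer is (B).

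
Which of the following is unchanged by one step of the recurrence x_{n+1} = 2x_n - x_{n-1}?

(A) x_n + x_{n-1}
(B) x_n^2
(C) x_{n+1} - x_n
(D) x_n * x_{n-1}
C

For the recurrence x_{n+1} = 2x_n - x_{n-1}:

If x_{n+1} = 2x_n - x_{n-1}, then:
x_{n+1} - x_n = x_n - x_{n-1}
The first difference is constant throughout the sequence.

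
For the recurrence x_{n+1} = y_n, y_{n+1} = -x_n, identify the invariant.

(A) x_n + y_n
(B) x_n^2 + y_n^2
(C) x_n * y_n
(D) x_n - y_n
B

For the recurrence x_{n+1} = y_n, y_{n+1} = -x_n:

x_{n+1}^2 + y_{n+1}^2 = y_n^2 + (-x_n)^2 = x_n^2 + y_n^2
The sum of squares is conserved (like energy in a harmonic oscillator).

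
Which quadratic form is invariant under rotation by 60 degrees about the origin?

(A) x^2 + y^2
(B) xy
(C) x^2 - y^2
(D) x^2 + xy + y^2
A

Rotation by 60 degrees sends (x, y) to (x/2 - sqrt(3)y/2, sqrt(3)x/2 + y/2).
Substitute the transformed coordinates into each option and compare with the original:
(A) x^2 + y^2  ->  (x/2 - sqrt(3)y/2)^2 + (sqrt(3)x/2 + y/2)^2 = x^2 + y^2   [equals x^2 + y^2: invariant]
(B) xy  ->  (x/2 - sqrt(3)y/2)(sqrt(3)x/2 + y/2) = sqrt(3)x^2/4 - xy/2 - sqrt(3)y^2/4   [differs from xy: not invariant]
(C) x^2 - y^2  ->  (x/2 - sqrt(3)y/2)^2 - (sqrt(3)x/2 + y/2)^2 = -x^2/2 - sqrt(3)xy + y^2/2   [differs from x^2 - y^2: not invariant]
(D) x^2 + xy + y^2  ->  (x/2 - sqrt(3)y/2)^2 + (x/2 - sqrt(3)y/2)(sqrt(3)x/2 + y/2) + (sqrt(3)x/2 + y/2)^2 = sqrt(3)x^2/4 + x^2 - xy/2 - sqrt(3)y^2/4 + y^2   [differs from x^2 + xy + y^2: not invariant]

Only option (A), x^2 + y^2, is unchanged by the transformation.
x^2 + y^2 is the squared distance from the origin, which rotations preserve.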